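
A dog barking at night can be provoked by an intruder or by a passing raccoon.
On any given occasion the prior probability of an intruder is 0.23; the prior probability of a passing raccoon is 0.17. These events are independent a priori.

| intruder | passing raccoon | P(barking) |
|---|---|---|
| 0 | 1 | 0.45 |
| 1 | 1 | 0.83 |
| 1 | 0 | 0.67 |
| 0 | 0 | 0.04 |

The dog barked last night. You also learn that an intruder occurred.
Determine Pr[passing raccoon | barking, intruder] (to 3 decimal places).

Pr[passing raccoon | barking, intruder] ≈ 0.202

P(barking | intruder) = 0.67·0.83 + 0.83·0.17 = 0.556100 + 0.141100 = 0.697200
The passing raccoon-present share is 0.83·0.17 = 0.141100.
Hence the posterior is 0.141100/0.697200 ≈ 0.202.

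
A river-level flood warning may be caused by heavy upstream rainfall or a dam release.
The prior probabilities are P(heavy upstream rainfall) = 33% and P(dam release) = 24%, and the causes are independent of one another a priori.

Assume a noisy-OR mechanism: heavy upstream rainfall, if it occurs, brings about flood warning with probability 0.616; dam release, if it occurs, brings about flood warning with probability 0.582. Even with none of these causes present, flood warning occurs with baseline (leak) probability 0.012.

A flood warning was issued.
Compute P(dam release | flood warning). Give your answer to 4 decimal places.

P(dam release | flood warning) ≈ 0.4989

Under noisy-OR, P(flood warning | causes) = 1 − (1−0.012)·∏(1−qᵢ) over the active causes.
P(flood warning) = 0.012*0.67*0.76 + 0.587016*0.67*0.24 + 0.620608*0.33*0.76 + 0.841414*0.33*0.24 = 0.006110 + 0.094392 + 0.155648 + 0.066640 = 0.322790
Of this, 0.161032 comes from 0.094392 + 0.066640 (the dam release=true cases).
P(dam release | flood warning) = 0.161032 / 0.322790 ≈ 0.4989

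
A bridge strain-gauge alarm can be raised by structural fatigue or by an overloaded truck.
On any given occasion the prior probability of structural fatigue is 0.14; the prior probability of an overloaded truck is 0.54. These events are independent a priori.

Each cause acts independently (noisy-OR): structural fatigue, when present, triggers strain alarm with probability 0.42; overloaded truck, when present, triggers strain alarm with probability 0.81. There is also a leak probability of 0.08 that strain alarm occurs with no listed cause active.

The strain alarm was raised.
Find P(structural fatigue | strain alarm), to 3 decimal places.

P(structural fatigue | strain alarm) ≈ 0.191

Under noisy-OR, P(strain alarm | causes) = 1 − (1−0.08)·∏(1−qᵢ) over the active causes.
By total probability over the 4 (structural fatigue, overloaded truck) configurations:
  P(strain alarm) = 0.08*0.86*0.46 + 0.8252*0.86*0.54 + 0.4664*0.14*0.46 + 0.898616*0.14*0.54
        = 0.031648 + 0.383223 + 0.030036 + 0.067935 = 0.512842
Keeping only the structural fatigue-present terms gives 0.097971, so
  P(structural fatigue | strain alarm) = 0.097971 / 0.512842 ≈ 0.191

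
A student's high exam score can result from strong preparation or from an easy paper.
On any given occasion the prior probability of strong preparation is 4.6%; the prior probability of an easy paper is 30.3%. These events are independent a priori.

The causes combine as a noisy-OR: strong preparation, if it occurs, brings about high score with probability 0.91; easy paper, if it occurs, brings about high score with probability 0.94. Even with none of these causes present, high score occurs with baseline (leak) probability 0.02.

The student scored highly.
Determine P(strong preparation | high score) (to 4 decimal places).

P(strong preparation | high score) ≈ 0.1312

Under noisy-OR, P(high score | causes) = 1 − (1−0.02)·∏(1−qᵢ) over the active causes.
Numerator (weight on configurations with strong preparation): 0.029234 + 0.013864 = 0.043098
Denominator P(high score): 0.02*0.954*0.697 + 0.9412*0.954*0.303 + 0.9118*0.046*0.697 + 0.994708*0.046*0.303 = 0.328462
Posterior = 0.043098 / 0.328462 ≈ 0.1312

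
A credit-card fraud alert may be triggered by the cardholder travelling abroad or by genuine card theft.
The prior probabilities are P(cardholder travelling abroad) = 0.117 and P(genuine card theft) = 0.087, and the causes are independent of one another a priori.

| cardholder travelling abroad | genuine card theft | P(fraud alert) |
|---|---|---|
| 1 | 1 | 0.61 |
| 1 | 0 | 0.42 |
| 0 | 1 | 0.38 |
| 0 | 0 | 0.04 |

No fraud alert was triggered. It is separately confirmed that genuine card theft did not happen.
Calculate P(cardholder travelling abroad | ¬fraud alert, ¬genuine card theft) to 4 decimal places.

For the numerator, keep only cardholder travelling abroad=true terms: 0.58·0.117 = 0.067860
Normalizer over all consistent configurations: 0.96·0.883 + 0.58·0.117 = 0.915540
Posterior = 0.067860 / 0.915540 ≈ 0.0741

P(cardholder travelling abroad | ¬fraud alert, ¬genuine card theft) ≈ 0.0741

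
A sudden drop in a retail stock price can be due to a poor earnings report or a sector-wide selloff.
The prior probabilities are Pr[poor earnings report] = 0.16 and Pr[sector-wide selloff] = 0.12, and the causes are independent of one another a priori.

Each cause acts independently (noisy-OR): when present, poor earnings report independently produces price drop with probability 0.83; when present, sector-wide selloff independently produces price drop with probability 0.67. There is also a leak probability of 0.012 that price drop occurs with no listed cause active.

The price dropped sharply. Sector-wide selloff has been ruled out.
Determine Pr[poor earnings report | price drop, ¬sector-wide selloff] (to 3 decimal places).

Pr[poor earnings report | price drop, ¬sector-wide selloff] ≈ 0.930

Under noisy-OR, P(price drop | causes) = 1 − (1−0.012)·∏(1−qᵢ) over the active causes.
For the numerator, keep only poor earnings report=true terms: 0.83204·0.16 = 0.133126
Normalizer over all consistent configurations: 0.012·0.84 + 0.83204·0.16 = 0.143206
Posterior = 0.133126 / 0.143206 ≈ 0.930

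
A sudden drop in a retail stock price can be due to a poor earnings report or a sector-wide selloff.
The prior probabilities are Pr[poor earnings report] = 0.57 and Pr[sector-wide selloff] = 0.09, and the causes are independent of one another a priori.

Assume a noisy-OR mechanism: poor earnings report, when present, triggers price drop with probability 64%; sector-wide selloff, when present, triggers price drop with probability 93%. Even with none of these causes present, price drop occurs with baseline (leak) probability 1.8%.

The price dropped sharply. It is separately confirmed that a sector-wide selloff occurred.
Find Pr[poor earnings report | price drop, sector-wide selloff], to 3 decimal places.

Pr[poor earnings report | price drop, sector-wide selloff] ≈ 0.581

Under noisy-OR, P(price drop | causes) = 1 − (1−0.018)·∏(1−qᵢ) over the active causes.
P(price drop | sector-wide selloff) = 0.93126·0.43 + 0.975254·0.57 = 0.400442 + 0.555895 = 0.956337
The poor earnings report-present share is 0.975254·0.57 = 0.555895.
So P(poor earnings report | price drop, sector-wide selloff) = 0.555895/0.956337 ≈ 0.581.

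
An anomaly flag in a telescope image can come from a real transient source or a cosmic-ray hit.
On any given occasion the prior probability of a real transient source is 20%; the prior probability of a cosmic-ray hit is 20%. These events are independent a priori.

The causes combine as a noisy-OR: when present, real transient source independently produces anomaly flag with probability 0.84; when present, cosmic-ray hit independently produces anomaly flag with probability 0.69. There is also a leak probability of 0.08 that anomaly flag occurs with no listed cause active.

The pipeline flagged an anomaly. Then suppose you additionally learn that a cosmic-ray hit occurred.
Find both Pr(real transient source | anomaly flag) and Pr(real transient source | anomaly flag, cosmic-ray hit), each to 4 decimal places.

Under noisy-OR, P(anomaly flag | causes) = 1 − (1−0.08)·∏(1−qᵢ) over the active causes.
P(anomaly flag) = 0.08×0.8×0.8 + 0.7148×0.8×0.2 + 0.8528×0.2×0.8 + 0.954368×0.2×0.2 = 0.051200 + 0.114368 + 0.136448 + 0.038175 = 0.340191
The real transient source-present share is 0.136448 + 0.038175 = 0.174623.
So P(real transient source | anomaly flag) = 0.174623/0.340191 ≈ 0.5133.

With the extra evidence:
Weight on real transient source=true, given the evidence: 0.954368·0.2 = 0.190874
The normalizing constant is 0.7148·0.8 + 0.954368·0.2 = 0.762714
P(real transient source | anomaly flag, cosmic-ray hit) = 0.190874/0.762714 ≈ 0.2503
Conditioning on cosmic-ray hit lowers the posterior on real transient source: the classic explaining-away effect in a common-effect structure.

Pr(real transient source | anomaly flag) ≈ 0.5133; Pr(real transient source | anomaly flag, cosmic-ray hit) ≈ 0.2503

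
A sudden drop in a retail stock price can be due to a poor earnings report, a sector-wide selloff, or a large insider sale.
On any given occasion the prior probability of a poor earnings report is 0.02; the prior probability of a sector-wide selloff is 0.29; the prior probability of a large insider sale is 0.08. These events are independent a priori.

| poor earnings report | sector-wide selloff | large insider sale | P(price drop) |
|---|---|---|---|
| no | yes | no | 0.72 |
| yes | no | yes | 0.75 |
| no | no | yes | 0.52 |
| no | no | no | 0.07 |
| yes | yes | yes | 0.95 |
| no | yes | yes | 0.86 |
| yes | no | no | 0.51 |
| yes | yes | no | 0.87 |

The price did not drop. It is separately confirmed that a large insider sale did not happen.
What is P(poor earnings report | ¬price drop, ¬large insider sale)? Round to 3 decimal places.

P(poor earnings report | ¬price drop, ¬large insider sale) ≈ 0.011

For the numerator, keep only poor earnings report=true terms: 0.006958 + 0.000754 = 0.007712
Normalizer over all consistent configurations: 0.93·0.98·0.71 + 0.28·0.98·0.29 + 0.49·0.02·0.71 + 0.13·0.02·0.29 = 0.734382
Posterior = 0.007712 / 0.734382 ≈ 0.011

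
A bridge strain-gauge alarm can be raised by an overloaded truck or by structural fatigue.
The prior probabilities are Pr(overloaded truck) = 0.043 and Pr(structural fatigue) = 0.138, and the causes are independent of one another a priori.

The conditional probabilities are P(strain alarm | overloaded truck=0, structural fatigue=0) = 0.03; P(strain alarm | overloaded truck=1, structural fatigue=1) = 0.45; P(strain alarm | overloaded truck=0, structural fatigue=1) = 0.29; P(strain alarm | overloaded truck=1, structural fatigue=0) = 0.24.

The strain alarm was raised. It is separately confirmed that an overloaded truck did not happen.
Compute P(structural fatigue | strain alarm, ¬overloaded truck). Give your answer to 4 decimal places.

P(structural fatigue | strain alarm, ¬overloaded truck) ≈ 0.6075

P(strain alarm | ¬overloaded truck) = 0.03·0.862 + 0.29·0.138 = 0.025860 + 0.040020 = 0.065880
Restricting to configurations with structural fatigue present: 0.29·0.138 = 0.040020.
Hence the posterior is 0.040020/0.065880 ≈ 0.6075.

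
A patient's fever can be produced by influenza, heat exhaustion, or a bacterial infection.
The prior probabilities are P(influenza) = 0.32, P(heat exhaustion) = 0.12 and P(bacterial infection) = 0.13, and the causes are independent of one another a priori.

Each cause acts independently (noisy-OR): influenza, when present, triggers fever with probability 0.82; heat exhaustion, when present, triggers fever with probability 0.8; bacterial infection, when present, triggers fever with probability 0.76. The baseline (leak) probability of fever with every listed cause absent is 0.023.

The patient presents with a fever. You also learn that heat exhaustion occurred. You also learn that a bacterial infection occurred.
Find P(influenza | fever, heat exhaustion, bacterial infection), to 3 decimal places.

P(influenza | fever, heat exhaustion, bacterial infection) ≈ 0.329

Under noisy-OR, P(fever | causes) = 1 − (1−0.023)·∏(1−qᵢ) over the active causes.
Weight on influenza=true, given the evidence: 0.991559·0.32 = 0.317299
The normalizing constant is 0.953104·0.68 + 0.991559·0.32 = 0.965410
Posterior = 0.317299 / 0.965410 ≈ 0.329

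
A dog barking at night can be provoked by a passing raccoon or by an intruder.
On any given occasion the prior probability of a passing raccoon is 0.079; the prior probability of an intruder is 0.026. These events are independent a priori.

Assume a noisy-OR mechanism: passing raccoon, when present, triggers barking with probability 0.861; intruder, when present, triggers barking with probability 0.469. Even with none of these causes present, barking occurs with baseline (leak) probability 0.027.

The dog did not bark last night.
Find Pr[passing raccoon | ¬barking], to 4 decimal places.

Under noisy-OR, P(barking | causes) = 1 − (1−0.027)·∏(1−qᵢ) over the active causes.
By total probability over the 4 (passing raccoon, intruder) configurations:
  P(¬barking) = 0.973*0.921*0.974 + 0.516663*0.921*0.026 + 0.135247*0.079*0.974 + 0.071816*0.079*0.026
        = 0.872834 + 0.012372 + 0.010407 + 0.000148 = 0.895761
Configurations with passing raccoon contribute 0.010555, so
  P(passing raccoon | ¬barking) = 0.010555 / 0.895761 ≈ 0.0118

Pr[passing raccoon | ¬barking] ≈ 0.0118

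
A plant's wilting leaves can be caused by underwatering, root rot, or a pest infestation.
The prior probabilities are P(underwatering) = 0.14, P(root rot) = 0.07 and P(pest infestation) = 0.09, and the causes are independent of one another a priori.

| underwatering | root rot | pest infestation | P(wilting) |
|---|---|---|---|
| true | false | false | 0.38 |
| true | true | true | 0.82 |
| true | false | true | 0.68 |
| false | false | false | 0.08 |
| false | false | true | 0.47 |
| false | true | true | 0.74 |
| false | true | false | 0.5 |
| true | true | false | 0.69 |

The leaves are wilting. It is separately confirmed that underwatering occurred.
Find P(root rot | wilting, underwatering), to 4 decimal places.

P(root rot | wilting, underwatering) ≈ 0.1149

P(wilting | underwatering) = 0.38*0.93*0.91 + 0.68*0.93*0.09 + 0.69*0.07*0.91 + 0.82*0.07*0.09 = 0.321594 + 0.056916 + 0.043953 + 0.005166 = 0.427629
Of this, 0.049119 comes from 0.043953 + 0.005166 (the root rot=true cases).
P(root rot | wilting, underwatering) = 0.049119 / 0.427629 ≈ 0.1149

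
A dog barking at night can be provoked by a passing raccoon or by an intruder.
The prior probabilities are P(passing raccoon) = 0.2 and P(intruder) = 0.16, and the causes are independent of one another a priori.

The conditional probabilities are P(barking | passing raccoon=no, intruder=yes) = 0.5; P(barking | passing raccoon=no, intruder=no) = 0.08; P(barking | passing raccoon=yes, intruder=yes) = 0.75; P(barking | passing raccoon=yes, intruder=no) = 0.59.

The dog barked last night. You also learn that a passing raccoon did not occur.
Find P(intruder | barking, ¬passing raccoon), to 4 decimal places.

For the numerator, keep only intruder=true terms: 0.5*0.16 = 0.080000
The normalizing constant is 0.08*0.84 + 0.5*0.16 = 0.147200
P(intruder | barking, ¬passing raccoon) = 0.080000/0.147200 ≈ 0.5435

P(intruder | barking, ¬passing raccoon) ≈ 0.5435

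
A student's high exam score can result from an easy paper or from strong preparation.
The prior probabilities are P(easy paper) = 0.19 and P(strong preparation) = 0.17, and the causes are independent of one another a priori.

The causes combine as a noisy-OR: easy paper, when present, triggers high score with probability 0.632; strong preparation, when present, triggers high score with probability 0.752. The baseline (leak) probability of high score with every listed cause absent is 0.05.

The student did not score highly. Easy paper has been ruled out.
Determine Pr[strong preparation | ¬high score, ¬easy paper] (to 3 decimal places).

Under noisy-OR, P(high score | causes) = 1 − (1−0.05)·∏(1−qᵢ) over the active causes.
For the numerator, keep only strong preparation=true terms: 0.2356*0.17 = 0.040052
The normalizing constant is 0.95*0.83 + 0.2356*0.17 = 0.828552
Posterior = 0.040052 / 0.828552 ≈ 0.048

Pr[strong preparation | ¬high score, ¬easy paper] ≈ 0.048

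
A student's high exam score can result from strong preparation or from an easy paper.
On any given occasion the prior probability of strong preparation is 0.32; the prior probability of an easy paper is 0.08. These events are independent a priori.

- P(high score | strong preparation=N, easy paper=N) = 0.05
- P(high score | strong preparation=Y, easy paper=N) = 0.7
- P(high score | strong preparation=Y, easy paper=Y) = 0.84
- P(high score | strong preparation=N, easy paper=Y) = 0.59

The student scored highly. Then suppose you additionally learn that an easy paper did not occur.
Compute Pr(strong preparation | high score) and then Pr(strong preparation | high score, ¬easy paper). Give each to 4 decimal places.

Pr(strong preparation | high score) ≈ 0.7822; Pr(strong preparation | high score, ¬easy paper) ≈ 0.8682

P(high score) = 0.05·0.68·0.92 + 0.59·0.68·0.08 + 0.7·0.32·0.92 + 0.84·0.32·0.08 = 0.031280 + 0.032096 + 0.206080 + 0.021504 = 0.290960
Of this, 0.227584 comes from 0.206080 + 0.021504 (the strong preparation=true cases).
So P(strong preparation | high score) = 0.227584/0.290960 ≈ 0.7822.

Now condition on the additional information:
Weight on strong preparation=true, given the evidence: 0.7*0.32 = 0.224000
Denominator P(high score | ¬easy paper): 0.05*0.68 + 0.7*0.32 = 0.258000
P(strong preparation | high score, ¬easy paper) = 0.224000/0.258000 ≈ 0.8682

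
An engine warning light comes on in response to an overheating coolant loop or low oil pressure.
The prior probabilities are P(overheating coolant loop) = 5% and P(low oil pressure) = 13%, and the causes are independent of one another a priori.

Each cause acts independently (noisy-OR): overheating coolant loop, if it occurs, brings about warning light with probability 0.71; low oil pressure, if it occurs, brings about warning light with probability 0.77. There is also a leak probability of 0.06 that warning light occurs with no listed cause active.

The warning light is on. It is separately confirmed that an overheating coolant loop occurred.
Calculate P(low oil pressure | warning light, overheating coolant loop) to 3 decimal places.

P(low oil pressure | warning light, overheating coolant loop) ≈ 0.161

Under noisy-OR, P(warning light | causes) = 1 − (1−0.06)·∏(1−qᵢ) over the active causes.
P(warning light | overheating coolant loop) = 0.7274·0.87 + 0.937302·0.13 = 0.632838 + 0.121849 = 0.754687
The low oil pressure-present share is 0.937302·0.13 = 0.121849.
So P(low oil pressure | warning light, overheating coolant loop) = 0.121849/0.754687 ≈ 0.161.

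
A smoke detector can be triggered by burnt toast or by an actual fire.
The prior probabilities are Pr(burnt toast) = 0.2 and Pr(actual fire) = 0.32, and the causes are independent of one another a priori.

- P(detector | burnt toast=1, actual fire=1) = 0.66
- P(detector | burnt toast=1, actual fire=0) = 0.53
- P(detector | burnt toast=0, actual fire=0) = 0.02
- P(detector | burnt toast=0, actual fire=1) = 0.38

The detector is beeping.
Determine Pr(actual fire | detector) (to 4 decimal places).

Sum P(detector|·) weighted by the priors over the 4 (burnt toast, actual fire) configurations:
  P(detector) = 0.02*0.8*0.68 + 0.38*0.8*0.32 + 0.53*0.2*0.68 + 0.66*0.2*0.32
        = 0.010880 + 0.097280 + 0.072080 + 0.042240 = 0.222480
The terms with actual fire present sum to 0.139520, so
  P(actual fire | detector) = 0.139520 / 0.222480 ≈ 0.6271

Pr(actual fire | detector) ≈ 0.6271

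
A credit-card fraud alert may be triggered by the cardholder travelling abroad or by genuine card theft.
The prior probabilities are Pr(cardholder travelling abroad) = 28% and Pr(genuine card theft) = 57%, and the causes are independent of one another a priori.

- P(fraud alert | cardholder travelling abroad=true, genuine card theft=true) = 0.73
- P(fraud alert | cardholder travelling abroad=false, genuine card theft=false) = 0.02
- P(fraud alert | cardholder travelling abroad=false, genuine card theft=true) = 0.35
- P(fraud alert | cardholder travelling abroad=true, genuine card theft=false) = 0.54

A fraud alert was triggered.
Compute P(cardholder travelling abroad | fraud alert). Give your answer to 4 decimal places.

Weight on cardholder travelling abroad=true, given the evidence: 0.065016 + 0.116508 = 0.181524
Normalizer over all consistent configurations: 0.02×0.72×0.43 + 0.35×0.72×0.57 + 0.54×0.28×0.43 + 0.73×0.28×0.57 = 0.331356
P(cardholder travelling abroad | fraud alert) = 0.181524/0.331356 ≈ 0.5478

P(cardholder travelling abroad | fraud alert) ≈ 0.5478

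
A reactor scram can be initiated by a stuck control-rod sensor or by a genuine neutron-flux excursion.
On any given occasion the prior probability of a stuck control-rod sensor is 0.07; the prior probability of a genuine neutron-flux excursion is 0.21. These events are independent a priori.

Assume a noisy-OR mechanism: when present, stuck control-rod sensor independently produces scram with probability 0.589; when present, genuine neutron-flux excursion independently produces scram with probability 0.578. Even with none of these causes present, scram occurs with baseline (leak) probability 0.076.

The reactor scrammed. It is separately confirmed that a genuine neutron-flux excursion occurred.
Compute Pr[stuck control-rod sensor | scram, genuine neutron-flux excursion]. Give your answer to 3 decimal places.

Pr[stuck control-rod sensor | scram, genuine neutron-flux excursion] ≈ 0.094

Under noisy-OR, P(scram | causes) = 1 − (1−0.076)·∏(1−qᵢ) over the active causes.
P(scram | genuine neutron-flux excursion) = 0.610072·0.93 + 0.83974·0.07 = 0.567367 + 0.058782 = 0.626149
Restricting to configurations with stuck control-rod sensor present: 0.83974·0.07 = 0.058782.
P(stuck control-rod sensor | scram, genuine neutron-flux excursion) = 0.058782 / 0.626149 ≈ 0.094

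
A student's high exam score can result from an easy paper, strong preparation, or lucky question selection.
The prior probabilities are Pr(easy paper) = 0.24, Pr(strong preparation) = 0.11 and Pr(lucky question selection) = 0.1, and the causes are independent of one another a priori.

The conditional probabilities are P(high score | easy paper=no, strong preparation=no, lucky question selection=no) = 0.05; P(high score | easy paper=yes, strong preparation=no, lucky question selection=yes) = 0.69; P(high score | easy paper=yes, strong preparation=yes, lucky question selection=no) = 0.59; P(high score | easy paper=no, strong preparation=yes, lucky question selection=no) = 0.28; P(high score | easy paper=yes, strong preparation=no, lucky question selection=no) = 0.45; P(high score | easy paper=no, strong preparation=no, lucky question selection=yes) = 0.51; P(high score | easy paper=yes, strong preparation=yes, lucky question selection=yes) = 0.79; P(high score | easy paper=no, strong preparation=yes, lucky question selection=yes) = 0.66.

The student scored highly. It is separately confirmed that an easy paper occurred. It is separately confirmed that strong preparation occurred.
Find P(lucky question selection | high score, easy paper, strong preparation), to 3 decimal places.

Weight on lucky question selection=true, given the evidence: 0.79*0.1 = 0.079000
The normalizing constant is 0.59*0.9 + 0.79*0.1 = 0.610000
P(lucky question selection | high score, easy paper, strong preparation) = 0.079000/0.610000 ≈ 0.130

P(lucky question selection | high score, easy paper, strong preparation) ≈ 0.130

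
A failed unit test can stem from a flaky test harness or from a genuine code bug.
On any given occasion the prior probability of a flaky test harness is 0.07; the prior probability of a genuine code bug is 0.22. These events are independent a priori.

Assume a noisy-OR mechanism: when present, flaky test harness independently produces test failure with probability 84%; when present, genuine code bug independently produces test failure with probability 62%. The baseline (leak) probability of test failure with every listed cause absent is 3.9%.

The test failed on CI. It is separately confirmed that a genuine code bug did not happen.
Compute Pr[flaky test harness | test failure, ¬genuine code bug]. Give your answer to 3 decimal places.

Pr[flaky test harness | test failure, ¬genuine code bug] ≈ 0.620

Under noisy-OR, P(test failure | causes) = 1 − (1−0.039)·∏(1−qᵢ) over the active causes.
P(test failure | ¬genuine code bug) = 0.039*0.93 + 0.84624*0.07 = 0.036270 + 0.059237 = 0.095507
Restricting to configurations with flaky test harness present: 0.84624*0.07 = 0.059237.
Hence the posterior is 0.059237/0.095507 ≈ 0.620.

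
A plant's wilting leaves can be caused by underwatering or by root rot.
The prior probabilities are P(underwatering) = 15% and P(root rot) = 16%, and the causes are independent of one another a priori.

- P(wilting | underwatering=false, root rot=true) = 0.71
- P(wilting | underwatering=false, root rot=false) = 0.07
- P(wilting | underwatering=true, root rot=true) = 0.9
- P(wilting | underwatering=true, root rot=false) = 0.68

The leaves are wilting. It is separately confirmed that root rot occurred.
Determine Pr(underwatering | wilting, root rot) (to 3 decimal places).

For the numerator, keep only underwatering=true terms: 0.9·0.15 = 0.135000
Normalizer over all consistent configurations: 0.71·0.85 + 0.9·0.15 = 0.738500
Posterior = 0.135000 / 0.738500 ≈ 0.183

Pr(underwatering | wilting, root rot) ≈ 0.183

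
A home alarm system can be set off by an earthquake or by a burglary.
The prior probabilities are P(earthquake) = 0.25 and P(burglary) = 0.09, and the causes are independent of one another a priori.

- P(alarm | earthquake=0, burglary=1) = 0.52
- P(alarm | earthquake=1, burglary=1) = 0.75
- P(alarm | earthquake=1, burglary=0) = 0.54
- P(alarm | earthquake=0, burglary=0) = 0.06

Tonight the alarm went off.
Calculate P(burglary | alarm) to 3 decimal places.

P(burglary | alarm) ≈ 0.241

P(alarm) = 0.06×0.75×0.91 + 0.52×0.75×0.09 + 0.54×0.25×0.91 + 0.75×0.25×0.09 = 0.040950 + 0.035100 + 0.122850 + 0.016875 = 0.215775
The burglary-present share is 0.035100 + 0.016875 = 0.051975.
P(burglary | alarm) = 0.051975 / 0.215775 ≈ 0.241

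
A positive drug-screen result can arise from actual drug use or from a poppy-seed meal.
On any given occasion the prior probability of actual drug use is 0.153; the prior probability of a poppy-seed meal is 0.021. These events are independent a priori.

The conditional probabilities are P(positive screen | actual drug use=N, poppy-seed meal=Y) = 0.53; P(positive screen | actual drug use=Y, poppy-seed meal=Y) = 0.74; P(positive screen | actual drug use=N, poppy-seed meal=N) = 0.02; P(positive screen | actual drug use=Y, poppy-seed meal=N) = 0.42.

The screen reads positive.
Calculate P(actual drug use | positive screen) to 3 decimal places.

P(actual drug use | positive screen) ≈ 0.715

By total probability over the 4 (actual drug use, poppy-seed meal) configurations:
  P(positive screen) = 0.02*0.847*0.979 + 0.53*0.847*0.021 + 0.42*0.153*0.979 + 0.74*0.153*0.021
        = 0.016584 + 0.009427 + 0.062911 + 0.002378 = 0.091300
The terms with actual drug use present sum to 0.065289, so
  P(actual drug use | positive screen) = 0.065289 / 0.091300 ≈ 0.715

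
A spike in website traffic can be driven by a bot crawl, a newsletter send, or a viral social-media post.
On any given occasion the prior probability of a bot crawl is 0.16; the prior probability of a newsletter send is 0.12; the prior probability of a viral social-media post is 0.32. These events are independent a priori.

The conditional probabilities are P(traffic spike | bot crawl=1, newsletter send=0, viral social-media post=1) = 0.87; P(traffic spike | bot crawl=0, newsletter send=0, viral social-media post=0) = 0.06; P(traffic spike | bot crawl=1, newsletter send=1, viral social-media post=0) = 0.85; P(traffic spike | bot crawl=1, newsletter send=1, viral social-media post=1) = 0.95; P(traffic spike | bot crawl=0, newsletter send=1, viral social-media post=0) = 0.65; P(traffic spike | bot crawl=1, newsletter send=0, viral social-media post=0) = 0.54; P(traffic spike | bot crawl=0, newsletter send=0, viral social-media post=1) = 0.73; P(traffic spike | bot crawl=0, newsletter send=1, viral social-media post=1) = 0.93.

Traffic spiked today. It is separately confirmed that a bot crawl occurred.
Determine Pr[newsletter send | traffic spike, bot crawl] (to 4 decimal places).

Pr[newsletter send | traffic spike, bot crawl] ≈ 0.1570

For the numerator, keep only newsletter send=true terms: 0.069360 + 0.036480 = 0.105840
Denominator P(traffic spike | bot crawl): 0.54·0.88·0.68 + 0.87·0.88·0.32 + 0.85·0.12·0.68 + 0.95·0.12·0.32 = 0.673968
P(newsletter send | traffic spike, bot crawl) = 0.105840/0.673968 ≈ 0.1570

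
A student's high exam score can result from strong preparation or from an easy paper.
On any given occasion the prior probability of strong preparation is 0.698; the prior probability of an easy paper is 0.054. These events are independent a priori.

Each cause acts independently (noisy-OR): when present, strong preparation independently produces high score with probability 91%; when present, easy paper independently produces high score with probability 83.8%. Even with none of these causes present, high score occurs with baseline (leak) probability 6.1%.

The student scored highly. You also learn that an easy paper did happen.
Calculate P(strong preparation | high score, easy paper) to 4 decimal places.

P(strong preparation | high score, easy paper) ≈ 0.7289

Under noisy-OR, P(high score | causes) = 1 − (1−0.061)·∏(1−qᵢ) over the active causes.
P(high score | easy paper) = 0.847882·0.302 + 0.986309·0.698 = 0.256060 + 0.688444 = 0.944504
The strong preparation-present share is 0.986309·0.698 = 0.688444.
Hence the posterior is 0.688444/0.944504 ≈ 0.7289.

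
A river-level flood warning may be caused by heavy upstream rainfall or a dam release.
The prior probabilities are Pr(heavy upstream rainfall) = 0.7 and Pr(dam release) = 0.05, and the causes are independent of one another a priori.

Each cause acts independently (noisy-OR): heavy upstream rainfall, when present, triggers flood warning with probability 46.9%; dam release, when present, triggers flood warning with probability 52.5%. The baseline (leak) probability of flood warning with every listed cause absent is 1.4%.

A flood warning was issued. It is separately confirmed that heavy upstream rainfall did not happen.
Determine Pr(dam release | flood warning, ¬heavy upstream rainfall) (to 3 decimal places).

Pr(dam release | flood warning, ¬heavy upstream rainfall) ≈ 0.667

Under noisy-OR, P(flood warning | causes) = 1 − (1−0.014)·∏(1−qᵢ) over the active causes.
Sum P(flood warning|·) weighted by the priors over both values of dam release:
  P(flood warning | ¬heavy upstream rainfall) = 0.014*0.95 + 0.53165*0.05
        = 0.013300 + 0.026582 = 0.039882
Keeping only the dam release-present terms gives 0.026582, so
  P(dam release | flood warning, ¬heavy upstream rainfall) = 0.026582 / 0.039882 ≈ 0.667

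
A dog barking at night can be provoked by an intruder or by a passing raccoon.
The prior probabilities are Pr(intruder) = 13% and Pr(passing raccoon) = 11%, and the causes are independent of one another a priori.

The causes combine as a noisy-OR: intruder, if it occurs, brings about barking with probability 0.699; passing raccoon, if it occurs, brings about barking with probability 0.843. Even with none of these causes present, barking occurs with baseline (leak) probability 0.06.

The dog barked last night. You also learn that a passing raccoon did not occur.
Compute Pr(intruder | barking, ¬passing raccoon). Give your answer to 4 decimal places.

Under noisy-OR, P(barking | causes) = 1 − (1−0.06)·∏(1−qᵢ) over the active causes.
Weight on intruder=true, given the evidence: 0.71706*0.13 = 0.093218
Denominator P(barking | ¬passing raccoon): 0.06*0.87 + 0.71706*0.13 = 0.145418
P(intruder | barking, ¬passing raccoon) = 0.093218/0.145418 ≈ 0.6410

Pr(intruder | barking, ¬passing raccoon) ≈ 0.6410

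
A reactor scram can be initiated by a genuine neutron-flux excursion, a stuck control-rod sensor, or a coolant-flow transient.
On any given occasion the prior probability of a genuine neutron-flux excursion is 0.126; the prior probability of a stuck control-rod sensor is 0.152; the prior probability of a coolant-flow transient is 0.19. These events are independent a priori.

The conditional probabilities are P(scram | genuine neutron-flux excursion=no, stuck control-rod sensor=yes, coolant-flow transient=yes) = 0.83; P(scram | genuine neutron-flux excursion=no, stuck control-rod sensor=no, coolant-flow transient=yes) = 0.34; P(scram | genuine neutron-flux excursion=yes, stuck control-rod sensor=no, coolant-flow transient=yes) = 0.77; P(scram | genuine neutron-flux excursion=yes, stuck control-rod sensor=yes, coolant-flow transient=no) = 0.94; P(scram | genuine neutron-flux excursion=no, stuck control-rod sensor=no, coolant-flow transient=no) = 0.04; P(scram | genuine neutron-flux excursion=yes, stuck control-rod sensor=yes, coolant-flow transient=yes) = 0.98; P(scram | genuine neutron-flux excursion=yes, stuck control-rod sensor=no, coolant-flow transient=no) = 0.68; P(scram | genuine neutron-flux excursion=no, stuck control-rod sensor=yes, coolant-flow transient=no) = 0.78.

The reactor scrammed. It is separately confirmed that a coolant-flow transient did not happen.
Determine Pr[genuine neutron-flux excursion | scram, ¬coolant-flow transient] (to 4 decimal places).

For the numerator, keep only genuine neutron-flux excursion=true terms: 0.072657 + 0.018003 = 0.090660
Normalizer over all consistent configurations: 0.04*0.874*0.848 + 0.78*0.874*0.152 + 0.68*0.126*0.848 + 0.94*0.126*0.152 = 0.223927
P(genuine neutron-flux excursion | scram, ¬coolant-flow transient) = 0.090660/0.223927 ≈ 0.4049

Pr[genuine neutron-flux excursion | scram, ¬coolant-flow transient] ≈ 0.4049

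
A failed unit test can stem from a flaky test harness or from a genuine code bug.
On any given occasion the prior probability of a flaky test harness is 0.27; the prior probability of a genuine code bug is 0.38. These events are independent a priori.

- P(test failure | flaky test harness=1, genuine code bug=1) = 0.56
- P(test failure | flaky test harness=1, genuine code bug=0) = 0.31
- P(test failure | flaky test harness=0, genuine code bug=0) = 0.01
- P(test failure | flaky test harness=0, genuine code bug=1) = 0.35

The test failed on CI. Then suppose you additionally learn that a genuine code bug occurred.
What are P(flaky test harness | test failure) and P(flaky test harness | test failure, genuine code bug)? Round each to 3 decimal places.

P(flaky test harness | test failure) ≈ 0.518; P(flaky test harness | test failure, genuine code bug) ≈ 0.372

For the numerator, keep only flaky test harness=true terms: 0.051894 + 0.057456 = 0.109350
Denominator P(test failure): 0.01*0.73*0.62 + 0.35*0.73*0.38 + 0.31*0.27*0.62 + 0.56*0.27*0.38 = 0.210966
Posterior = 0.109350 / 0.210966 ≈ 0.518

With the extra evidence:
By total probability over both values of flaky test harness:
  P(test failure | genuine code bug) = 0.35·0.73 + 0.56·0.27
        = 0.255500 + 0.151200 = 0.406700
Keeping only the flaky test harness-present terms gives 0.151200, so
  P(flaky test harness | test failure, genuine code bug) = 0.151200 / 0.406700 ≈ 0.372
This is intercausal reasoning (explaining away): once genuine code bug accounts for the test failure, flaky test harness becomes less likely.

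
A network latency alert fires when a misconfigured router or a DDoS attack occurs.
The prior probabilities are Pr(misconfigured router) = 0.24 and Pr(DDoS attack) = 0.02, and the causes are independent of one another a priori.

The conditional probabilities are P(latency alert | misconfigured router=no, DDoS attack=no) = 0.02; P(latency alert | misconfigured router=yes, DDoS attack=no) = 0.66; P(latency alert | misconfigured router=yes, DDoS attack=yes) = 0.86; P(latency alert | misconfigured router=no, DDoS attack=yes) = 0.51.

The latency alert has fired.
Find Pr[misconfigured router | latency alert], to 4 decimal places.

Enumerate the 4 (misconfigured router, DDoS attack) configurations and weight by the priors:
  P(latency alert) = 0.02·0.76·0.98 + 0.51·0.76·0.02 + 0.66·0.24·0.98 + 0.86·0.24·0.02
        = 0.014896 + 0.007752 + 0.155232 + 0.004128 = 0.182008
Keeping only the misconfigured router-present terms gives 0.159360, so
  P(misconfigured router | latency alert) = 0.159360 / 0.182008 ≈ 0.8756

Pr[misconfigured router | latency alert] ≈ 0.8756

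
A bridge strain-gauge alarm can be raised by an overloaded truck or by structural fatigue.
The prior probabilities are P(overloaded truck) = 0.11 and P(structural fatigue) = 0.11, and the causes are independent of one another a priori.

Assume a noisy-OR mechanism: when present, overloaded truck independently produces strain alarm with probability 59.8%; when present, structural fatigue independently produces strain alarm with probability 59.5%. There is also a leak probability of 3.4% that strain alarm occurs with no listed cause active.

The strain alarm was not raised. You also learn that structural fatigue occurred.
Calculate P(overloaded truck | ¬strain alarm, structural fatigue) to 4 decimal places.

Under noisy-OR, P(strain alarm | causes) = 1 − (1−0.034)·∏(1−qᵢ) over the active causes.
P(¬strain alarm | structural fatigue) = 0.39123*0.89 + 0.157274*0.11 = 0.348195 + 0.017300 = 0.365495
Restricting to configurations with overloaded truck present: 0.157274*0.11 = 0.017300.
P(overloaded truck | ¬strain alarm, structural fatigue) = 0.017300 / 0.365495 ≈ 0.0473

P(overloaded truck | ¬strain alarm, structural fatigue) ≈ 0.0473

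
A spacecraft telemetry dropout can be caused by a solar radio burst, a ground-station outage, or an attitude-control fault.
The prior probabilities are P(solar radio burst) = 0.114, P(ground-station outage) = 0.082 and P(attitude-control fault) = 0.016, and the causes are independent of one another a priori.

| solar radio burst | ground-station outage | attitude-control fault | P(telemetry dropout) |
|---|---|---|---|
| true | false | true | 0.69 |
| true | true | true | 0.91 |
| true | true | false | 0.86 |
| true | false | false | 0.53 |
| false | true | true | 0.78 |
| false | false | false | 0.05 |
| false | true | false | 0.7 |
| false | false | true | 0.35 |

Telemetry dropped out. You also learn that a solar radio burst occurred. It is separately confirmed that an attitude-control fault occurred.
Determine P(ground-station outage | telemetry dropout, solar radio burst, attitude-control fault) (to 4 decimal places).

P(ground-station outage | telemetry dropout, solar radio burst, attitude-control fault) ≈ 0.1054

By total probability over both values of ground-station outage:
  P(telemetry dropout | solar radio burst, attitude-control fault) = 0.69×0.918 + 0.91×0.082
        = 0.633420 + 0.074620 = 0.708040
Configurations with ground-station outage contribute 0.074620, so
  P(ground-station outage | telemetry dropout, solar radio burst, attitude-control fault) = 0.074620 / 0.708040 ≈ 0.1054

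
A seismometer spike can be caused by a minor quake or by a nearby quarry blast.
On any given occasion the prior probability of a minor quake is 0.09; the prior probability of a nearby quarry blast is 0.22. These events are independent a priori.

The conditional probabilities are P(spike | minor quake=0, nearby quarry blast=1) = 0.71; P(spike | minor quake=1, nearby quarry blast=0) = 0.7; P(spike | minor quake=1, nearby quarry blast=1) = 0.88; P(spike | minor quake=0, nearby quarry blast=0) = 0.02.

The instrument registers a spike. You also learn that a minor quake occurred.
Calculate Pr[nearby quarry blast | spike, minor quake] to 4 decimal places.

Pr[nearby quarry blast | spike, minor quake] ≈ 0.2618

Numerator (weight on configurations with nearby quarry blast): 0.88·0.22 = 0.193600
The normalizing constant is 0.7·0.78 + 0.88·0.22 = 0.739600
P(nearby quarry blast | spike, minor quake) = 0.193600/0.739600 ≈ 0.2618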